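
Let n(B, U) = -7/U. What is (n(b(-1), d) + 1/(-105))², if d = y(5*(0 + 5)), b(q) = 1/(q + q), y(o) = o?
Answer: 23104/275625 ≈ 0.083824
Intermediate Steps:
b(q) = 1/(2*q)
d = 25 (d = 5*(0 + 5) = 5*5 = 25)
(n(b(-1), d) + 1/(-105))² = (-7/25 + 1/(-105))² = (-7*1/25 - 1/105)² = (-7/25 - 1/105)² = (-152/525)² = 23104/275625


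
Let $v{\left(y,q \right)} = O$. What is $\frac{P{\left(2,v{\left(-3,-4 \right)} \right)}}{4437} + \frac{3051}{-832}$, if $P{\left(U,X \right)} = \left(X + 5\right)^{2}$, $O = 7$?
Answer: $- \frac{1490831}{410176} \approx -3.6346$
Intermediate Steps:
$v{\left(y,q \right)} = 7$
$P{\left(U,X \right)} = \left(5 + X\right)^{2}$
$\frac{P{\left(2,v{\left(-3,-4 \right)} \right)}}{4437} + \frac{3051}{-832} = \frac{\left(5 + 7\right)^{2}}{4437} + \frac{3051}{-832} = 12^{2} \cdot \frac{1}{4437} + 3051 \left(- \frac{1}{832}\right) = 144 \cdot \frac{1}{4437} - \frac{3051}{832} = \frac{16}{493} - \frac{3051}{832} = - \frac{1490831}{410176}$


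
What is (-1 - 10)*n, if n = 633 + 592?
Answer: -13475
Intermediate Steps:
n = 1225
(-1 - 10)*n = (-1 - 10)*1225 = -11*1225 = -13475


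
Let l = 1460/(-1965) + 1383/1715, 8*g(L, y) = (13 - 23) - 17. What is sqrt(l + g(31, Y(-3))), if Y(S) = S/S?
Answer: I*sqrt(491217267030)/385140 ≈ 1.8198*I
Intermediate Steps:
Y(S) = 1
g(L, y) = -27/8 (g(L, y) = ((13 - 23) - 17)/8 = (-10 - 17)/8 = (1/8)*(-27) = -27/8)
l = 42739/673995 (l = 1460*(-1/1965) + 1383*(1/1715) = -292/393 + 1383/1715 = 42739/673995 ≈ 0.063411)
sqrt(l + g(31, Y(-3))) = sqrt(42739/673995 - 27/8) = sqrt(-17855953/5391960) = I*sqrt(491217267030)/385140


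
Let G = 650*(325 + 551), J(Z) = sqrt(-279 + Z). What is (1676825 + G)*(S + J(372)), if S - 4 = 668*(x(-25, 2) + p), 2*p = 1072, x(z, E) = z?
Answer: 766753396200 + 2246225*sqrt(93) ≈ 7.6678e+11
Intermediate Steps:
G = 569400 (G = 650*876 = 569400)
p = 536 (p = (1/2)*1072 = 536)
S = 341352 (S = 4 + 668*(-25 + 536) = 4 + 668*511 = 4 + 341348 = 341352)
(1676825 + G)*(S + J(372)) = (1676825 + 569400)*(341352 + sqrt(-279 + 372)) = 2246225*(341352 + sqrt(93)) = 766753396200 + 2246225*sqrt(93)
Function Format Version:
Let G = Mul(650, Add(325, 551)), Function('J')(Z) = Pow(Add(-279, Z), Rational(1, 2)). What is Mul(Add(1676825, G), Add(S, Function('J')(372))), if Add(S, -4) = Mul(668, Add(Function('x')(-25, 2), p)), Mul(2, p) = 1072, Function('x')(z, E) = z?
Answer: Add(766753396200, Mul(2246225, Pow(93, Rational(1, 2)))) ≈ 7.6678e+11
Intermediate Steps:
G = 569400 (G = Mul(650, 876) = 569400)
p = 536 (p = Mul(Rational(1, 2), 1072) = 536)
S = 341352 (S = Add(4, Mul(668, Add(-25, 536))) = Add(4, Mul(668, 511)) = Add(4, 341348) = 341352)
Mul(Add(1676825, G), Add(S, Function('J')(372))) = Mul(Add(1676825, 569400), Add(341352, Pow(Add(-279, 372), Rational(1, 2)))) = Mul(2246225, Add(341352, Pow(93, Rational(1, 2)))) = Add(766753396200, Mul(2246225, Pow(93, Rational(1, 2))))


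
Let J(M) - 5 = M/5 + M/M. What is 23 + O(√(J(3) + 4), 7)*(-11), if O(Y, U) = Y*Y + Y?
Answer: -468/5 - 11*√265/5 ≈ -129.41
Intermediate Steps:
J(M) = 6 + M/5 (J(M) = 5 + (M/5 + M/M) = 5 + (M*(⅕) + 1) = 5 + (M/5 + 1) = 5 + (1 + M/5) = 6 + M/5)
O(Y, U) = Y + Y² (O(Y, U) = Y² + Y = Y + Y²)
23 + O(√(J(3) + 4), 7)*(-11) = 23 + (√((6 + (⅕)*3) + 4)*(1 + √((6 + (⅕)*3) + 4)))*(-11) = 23 + (√((6 + ⅗) + 4)*(1 + √((6 + ⅗) + 4)))*(-11) = 23 + (√(33/5 + 4)*(1 + √(33/5 + 4)))*(-11) = 23 + (√(53/5)*(1 + √(53/5)))*(-11) = 23 + ((√265/5)*(1 + √265/5))*(-11) = 23 + (√265*(1 + √265/5)/5)*(-11) = 23 - 11*√265*(1 + √265/5)/5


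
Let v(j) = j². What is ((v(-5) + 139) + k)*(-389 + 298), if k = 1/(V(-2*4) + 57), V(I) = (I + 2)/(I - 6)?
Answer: -6000085/402 ≈ -14926.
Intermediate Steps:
V(I) = (2 + I)/(-6 + I)
k = 7/402 (k = 1/((2 - 2*4)/(-6 - 2*4) + 57) = 1/((2 - 8)/(-6 - 8) + 57) = 1/(-6/(-14) + 57) = 1/(-1/14*(-6) + 57) = 1/(3/7 + 57) = 1/(402/7) = 7/402 ≈ 0.017413)
((v(-5) + 139) + k)*(-389 + 298) = (((-5)² + 139) + 7/402)*(-389 + 298) = ((25 + 139) + 7/402)*(-91) = (164 + 7/402)*(-91) = (65935/402)*(-91) = -6000085/402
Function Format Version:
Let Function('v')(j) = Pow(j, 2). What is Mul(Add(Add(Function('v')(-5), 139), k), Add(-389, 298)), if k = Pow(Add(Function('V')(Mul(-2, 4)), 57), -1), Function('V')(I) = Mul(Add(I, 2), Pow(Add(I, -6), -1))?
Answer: Rational(-6000085, 402) ≈ -14926.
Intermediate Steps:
Function('V')(I) = Mul(Pow(Add(-6, I), -1), Add(2, I)) (Function('V')(I) = Mul(Add(2, I), Pow(Add(-6, I), -1)) = Mul(Pow(Add(-6, I), -1), Add(2, I)))
k = Rational(7, 402) (k = Pow(Add(Mul(Pow(Add(-6, Mul(-2, 4)), -1), Add(2, Mul(-2, 4))), 57), -1) = Pow(Add(Mul(Pow(Add(-6, -8), -1), Add(2, -8)), 57), -1) = Pow(Add(Mul(Pow(-14, -1), -6), 57), -1) = Pow(Add(Mul(Rational(-1, 14), -6), 57), -1) = Pow(Add(Rational(3, 7), 57), -1) = Pow(Rational(402, 7), -1) = Rational(7, 402) ≈ 0.017413)
Mul(Add(Add(Function('v')(-5), 139), k), Add(-389, 298)) = Mul(Add(Add(Pow(-5, 2), 139), Rational(7, 402)), Add(-389, 298)) = Mul(Add(Add(25, 139), Rational(7, 402)), -91) = Mul(Add(164, Rational(7, 402)), -91) = Mul(Rational(65935, 402), -91) = Rational(-6000085, 402)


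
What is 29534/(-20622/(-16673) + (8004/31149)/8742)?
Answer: 11174026205891763/467966503814 ≈ 23878.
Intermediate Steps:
29534/(-20622/(-16673) + (8004/31149)/8742) = 29534/(-20622*(-1/16673) + (8004*(1/31149))*(1/8742)) = 29534/(20622/16673 + (2668/10383)*(1/8742)) = 29534/(20622/16673 + 1334/45384093) = 29534/(935933007628/756688982589) = 29534*(756688982589/935933007628) = 11174026205891763/467966503814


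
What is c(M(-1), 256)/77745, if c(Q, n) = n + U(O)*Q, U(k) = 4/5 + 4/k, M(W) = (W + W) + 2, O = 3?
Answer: 256/77745 ≈ 0.0032928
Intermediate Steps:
M(W) = 2 + 2*W (M(W) = 2*W + 2 = 2 + 2*W)
U(k) = ⅘ + 4/k (U(k) = 4*(⅕) + 4/k = ⅘ + 4/k)
c(Q, n) = n + 32*Q/15 (c(Q, n) = n + (⅘ + 4/3)*Q = n + 32*Q/15)
c(M(-1), 256)/77745 = (256 + 32*(2 + 2*(-1))/15)/77745 = (256 + 32*(2 - 2)/15)*(1/77745) = (256 + (32/15)*0)*(1/77745) = (256 + 0)*(1/77745) = 256*(1/77745) = 256/77745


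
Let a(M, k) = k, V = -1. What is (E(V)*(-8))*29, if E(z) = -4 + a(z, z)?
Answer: 1160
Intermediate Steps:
E(z) = -4 + z
(E(V)*(-8))*29 = ((-4 - 1)*(-8))*29 = -5*(-8)*29 = 40*29 = 1160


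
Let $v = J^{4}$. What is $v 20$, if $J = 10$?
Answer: $200000$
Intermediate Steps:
$v = 10000$ ($v = 10^{4} = 10000$)
$v 20 = 10000 \cdot 20 = 200000$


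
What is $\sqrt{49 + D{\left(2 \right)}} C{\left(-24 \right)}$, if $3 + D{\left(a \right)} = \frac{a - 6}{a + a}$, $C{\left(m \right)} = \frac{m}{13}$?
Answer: $- \frac{72 \sqrt{5}}{13} \approx -12.384$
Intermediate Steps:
$C{\left(m \right)} = \frac{m}{13}$ ($C{\left(m \right)} = m \frac{1}{13} = \frac{m}{13}$)
$D{\left(a \right)} = -3 + \frac{-6 + a}{2 a}$ ($D{\left(a \right)} = -3 + \frac{a - 6}{a + a} = -3 + \frac{-6 + a}{2 a}$)
$\sqrt{49 + D{\left(2 \right)}} C{\left(-24 \right)} = \sqrt{49 - \left(\frac{5}{2} + \frac{3}{2}\right)} \frac{1}{13} \left(-24\right) = \sqrt{49 - 4} \left(- \frac{24}{13}\right) = \sqrt{45} \left(- \frac{24}{13}\right) = 3 \sqrt{5} \left(- \frac{24}{13}\right) = - \frac{72 \sqrt{5}}{13}$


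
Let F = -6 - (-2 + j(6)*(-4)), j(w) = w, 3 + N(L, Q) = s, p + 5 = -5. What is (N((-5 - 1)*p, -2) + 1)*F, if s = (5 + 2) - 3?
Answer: 40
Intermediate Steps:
p = -10 (p = -5 - 5 = -10)
s = 4 (s = 7 - 3 = 4)
N(L, Q) = 1 (N(L, Q) = -3 + 4 = 1)
F = 20 (F = -6 - (-2 + 6*(-4)) = -6 - (-2 - 24) = -6 - 1*(-26) = -6 + 26 = 20)
(N((-5 - 1)*p, -2) + 1)*F = (1 + 1)*20 = 2*20 = 40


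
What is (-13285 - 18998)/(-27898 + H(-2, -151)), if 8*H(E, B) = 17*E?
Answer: 14348/12401 ≈ 1.1570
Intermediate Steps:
H(E, B) = 17*E/8 (H(E, B) = (17*E)/8 = 17*E/8)
(-13285 - 18998)/(-27898 + H(-2, -151)) = (-13285 - 18998)/(-27898 + (17/8)*(-2)) = -32283/(-27898 - 17/4) = -32283/(-111609/4) = -32283*(-4/111609) = 14348/12401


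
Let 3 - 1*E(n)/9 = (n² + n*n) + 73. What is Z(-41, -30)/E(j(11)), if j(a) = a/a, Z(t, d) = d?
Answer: 5/108 ≈ 0.046296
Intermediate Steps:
j(a) = 1
E(n) = -630 - 18*n² (E(n) = 27 - 9*((n² + n*n) + 73) = 27 - 9*((n² + n²) + 73) = 27 - 9*(2*n² + 73) = 27 - 9*(73 + 2*n²) = 27 + (-657 - 18*n²) = -630 - 18*n²)
Z(-41, -30)/E(j(11)) = -30/(-630 - 18*1²) = -30/(-630 - 18*1) = -30/(-630 - 18) = -30/(-648) = -30*(-1/648) = 5/108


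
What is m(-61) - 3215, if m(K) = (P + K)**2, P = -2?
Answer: 754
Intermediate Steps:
m(K) = (-2 + K)**2
m(-61) - 3215 = (-2 - 61)**2 - 3215 = (-63)**2 - 3215 = 3969 - 3215 = 754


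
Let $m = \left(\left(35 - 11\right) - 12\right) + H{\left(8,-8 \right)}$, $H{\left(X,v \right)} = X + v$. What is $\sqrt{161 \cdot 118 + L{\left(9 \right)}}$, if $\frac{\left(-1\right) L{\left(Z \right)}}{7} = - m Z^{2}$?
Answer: $\sqrt{25802} \approx 160.63$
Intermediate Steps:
$m = 12$ ($m = \left(\left(35 - 11\right) - 12\right) + \left(8 - 8\right) = \left(24 - 12\right) + 0 = 12 + 0 = 12$)
$L{\left(Z \right)} = 84 Z^{2}$ ($L{\left(Z \right)} = - 7 \left(-1\right) 12 Z^{2} = - 7 \left(- 12 Z^{2}\right) = 84 Z^{2}$)
$\sqrt{161 \cdot 118 + L{\left(9 \right)}} = \sqrt{161 \cdot 118 + 84 \cdot 9^{2}} = \sqrt{18998 + 84 \cdot 81} = \sqrt{18998 + 6804} = \sqrt{25802}$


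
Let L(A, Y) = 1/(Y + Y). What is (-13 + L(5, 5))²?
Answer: 16641/100 ≈ 166.41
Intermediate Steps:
L(A, Y) = 1/(2*Y)
(-13 + L(5, 5))² = (-13 + (½)/5)² = (-13 + (½)*(⅕))² = (-13 + ⅒)² = (-129/10)² = 16641/100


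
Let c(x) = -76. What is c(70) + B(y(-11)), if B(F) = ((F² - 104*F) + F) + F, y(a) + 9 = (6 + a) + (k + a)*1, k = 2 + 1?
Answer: 2652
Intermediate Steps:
k = 3
y(a) = 2*a (y(a) = -9 + ((6 + a) + (3 + a)*1) = -9 + ((6 + a) + (3 + a)) = -9 + (9 + 2*a) = 2*a)
B(F) = F² - 102*F (B(F) = (F² - 103*F) + F = F² - 102*F)
c(70) + B(y(-11)) = -76 + (2*(-11))*(-102 + 2*(-11)) = -76 - 22*(-102 - 22) = -76 - 22*(-124) = -76 + 2728 = 2652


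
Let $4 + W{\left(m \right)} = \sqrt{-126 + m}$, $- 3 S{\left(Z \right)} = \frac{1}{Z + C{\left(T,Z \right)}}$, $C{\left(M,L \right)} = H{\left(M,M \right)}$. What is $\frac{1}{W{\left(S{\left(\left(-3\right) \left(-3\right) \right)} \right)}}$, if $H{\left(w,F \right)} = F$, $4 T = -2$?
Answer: $- \frac{51}{1811} - \frac{i \sqrt{81957}}{3622} \approx -0.028161 - 0.07904 i$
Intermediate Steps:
$T = - \frac{1}{2}$ ($T = \frac{1}{4} \left(-2\right) = - \frac{1}{2} \approx -0.5$)
$C{\left(M,L \right)} = M$
$S{\left(Z \right)} = - \frac{1}{3 \left(- \frac{1}{2} + Z\right)}$ ($S{\left(Z \right)} = - \frac{1}{3 \left(Z - \frac{1}{2}\right)} = - \frac{1}{3 \left(- \frac{1}{2} + Z\right)}$)
$W{\left(m \right)} = -4 + \sqrt{-126 + m}$
$\frac{1}{W{\left(S{\left(\left(-3\right) \left(-3\right) \right)} \right)}} = \frac{1}{-4 + \sqrt{-126 - \frac{2}{-3 + 6 \left(\left(-3\right) \left(-3\right)\right)}}} = \frac{1}{-4 + \sqrt{-126 - \frac{2}{-3 + 6 \cdot 9}}} = \frac{1}{-4 + \sqrt{-126 - \frac{2}{-3 + 54}}} = \frac{1}{-4 + \sqrt{-126 - \frac{2}{51}}} = \frac{1}{-4 + \sqrt{- \frac{6428}{51}}} = \frac{1}{-4 + \frac{2 i \sqrt{81957}}{51}}$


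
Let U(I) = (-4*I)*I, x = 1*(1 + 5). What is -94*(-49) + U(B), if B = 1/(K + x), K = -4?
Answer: 4605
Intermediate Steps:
x = 6 (x = 1*6 = 6)
B = 1/2 (B = 1/(-4 + 6) = 1/2 ≈ 0.50000)
U(I) = -4*I**2
-94*(-49) + U(B) = -94*(-49) - 4*(1/2)**2 = 4606 - 4*1/4 = 4606 - 1 = 4605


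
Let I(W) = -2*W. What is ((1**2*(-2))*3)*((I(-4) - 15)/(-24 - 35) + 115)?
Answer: -40752/59 ≈ -690.71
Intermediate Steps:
((1**2*(-2))*3)*((I(-4) - 15)/(-24 - 35) + 115) = ((1**2*(-2))*3)*((-2*(-4) - 15)/(-24 - 35) + 115) = ((1*(-2))*3)*((8 - 15)/(-59) + 115) = (-2*3)*(-7*(-1/59) + 115) = -6*(7/59 + 115) = -6*6792/59 = -40752/59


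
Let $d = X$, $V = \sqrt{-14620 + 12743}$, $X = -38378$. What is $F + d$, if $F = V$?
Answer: $-38378 + i \sqrt{1877} \approx -38378.0 + 43.324 i$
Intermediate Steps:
$V = i \sqrt{1877}$ ($V = \sqrt{-1877} = i \sqrt{1877} \approx 43.324 i$)
$d = -38378$
$F = i \sqrt{1877} \approx 43.324 i$
$F + d = i \sqrt{1877} - 38378 = -38378 + i \sqrt{1877}$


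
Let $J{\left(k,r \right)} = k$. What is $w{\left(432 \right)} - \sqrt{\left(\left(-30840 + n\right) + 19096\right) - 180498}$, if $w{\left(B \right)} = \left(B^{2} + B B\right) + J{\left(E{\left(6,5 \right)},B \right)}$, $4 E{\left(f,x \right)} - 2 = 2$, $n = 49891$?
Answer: $373249 - i \sqrt{142351} \approx 3.7325 \cdot 10^{5} - 377.29 i$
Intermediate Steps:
$E{\left(f,x \right)} = 1$ ($E{\left(f,x \right)} = \frac{1}{2} + \frac{1}{4} \cdot 2 = \frac{1}{2} + \frac{1}{2} = 1$)
$w{\left(B \right)} = 1 + 2 B^{2}$ ($w{\left(B \right)} = \left(B^{2} + B B\right) + 1 = \left(B^{2} + B^{2}\right) + 1 = 2 B^{2} + 1 = 1 + 2 B^{2}$)
$w{\left(432 \right)} - \sqrt{\left(\left(-30840 + n\right) + 19096\right) - 180498} = \left(1 + 2 \cdot 432^{2}\right) - \sqrt{\left(\left(-30840 + 49891\right) + 19096\right) - 180498} = \left(1 + 2 \cdot 186624\right) - \sqrt{\left(19051 + 19096\right) - 180498} = \left(1 + 373248\right) - \sqrt{38147 - 180498} = 373249 - \sqrt{-142351} = 373249 - i \sqrt{142351}$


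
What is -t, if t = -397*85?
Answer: 33745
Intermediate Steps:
t = -33745
-t = -1*(-33745) = 33745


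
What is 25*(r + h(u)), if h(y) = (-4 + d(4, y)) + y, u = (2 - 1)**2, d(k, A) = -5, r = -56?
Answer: -1600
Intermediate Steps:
u = 1 (u = 1**2 = 1)
h(y) = -9 + y (h(y) = (-4 - 5) + y = -9 + y)
25*(r + h(u)) = 25*(-56 + (-9 + 1)) = 25*(-56 - 8) = 25*(-64) = -1600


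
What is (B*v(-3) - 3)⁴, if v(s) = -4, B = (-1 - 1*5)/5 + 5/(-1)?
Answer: 141158161/625 ≈ 2.2585e+5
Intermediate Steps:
B = -31/5 (B = (-1 - 5)*(⅕) + 5*(-1) = -6*⅕ - 5 = -6/5 - 5 = -31/5 ≈ -6.2000)
(B*v(-3) - 3)⁴ = (-31/5*(-4) - 3)⁴ = (124/5 - 3)⁴ = (109/5)⁴ = 141158161/625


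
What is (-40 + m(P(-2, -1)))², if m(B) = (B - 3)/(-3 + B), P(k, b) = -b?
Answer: 1521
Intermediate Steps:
m(B) = 1 (m(B) = (-3 + B)/(-3 + B) = 1)
(-40 + m(P(-2, -1)))² = (-40 + 1)² = (-39)² = 1521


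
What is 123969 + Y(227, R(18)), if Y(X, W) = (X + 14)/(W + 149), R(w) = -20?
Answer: 15992242/129 ≈ 1.2397e+5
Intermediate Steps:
Y(X, W) = (14 + X)/(149 + W)
123969 + Y(227, R(18)) = 123969 + (14 + 227)/(149 - 20) = 123969 + 241/129 = 15992242/129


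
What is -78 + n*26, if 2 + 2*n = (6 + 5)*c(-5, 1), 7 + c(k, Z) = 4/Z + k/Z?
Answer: -1248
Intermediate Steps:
c(k, Z) = -7 + 4/Z + k/Z (c(k, Z) = -7 + (4/Z + k/Z) = -7 + 4/Z + k/Z)
n = -45 (n = -1 + ((6 + 5)*((4 - 5 - 7*1)/1))/2 = -1 + (11*(1*(4 - 5 - 7)))/2 = -1 + (11*(1*(-8)))/2 = -1 + (11*(-8))/2 = -1 + (½)*(-88) = -1 - 44 = -45)
-78 + n*26 = -78 - 45*26 = -78 - 1170 = -1248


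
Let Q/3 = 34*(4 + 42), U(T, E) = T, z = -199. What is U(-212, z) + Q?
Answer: 4480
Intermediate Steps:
Q = 4692 (Q = 3*(34*(4 + 42)) = 3*(34*46) = 3*1564 = 4692)
U(-212, z) + Q = -212 + 4692 = 4480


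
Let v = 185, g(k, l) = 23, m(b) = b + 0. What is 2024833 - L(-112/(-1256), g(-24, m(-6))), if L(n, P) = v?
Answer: 2024648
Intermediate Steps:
m(b) = b
L(n, P) = 185
2024833 - L(-112/(-1256), g(-24, m(-6))) = 2024833 - 1*185 = 2024833 - 185 = 2024648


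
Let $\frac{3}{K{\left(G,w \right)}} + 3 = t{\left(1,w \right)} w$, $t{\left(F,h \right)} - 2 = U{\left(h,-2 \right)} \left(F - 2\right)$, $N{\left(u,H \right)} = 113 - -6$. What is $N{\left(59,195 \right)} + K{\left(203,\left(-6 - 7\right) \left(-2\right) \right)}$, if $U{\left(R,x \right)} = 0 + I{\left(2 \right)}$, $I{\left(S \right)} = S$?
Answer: $118$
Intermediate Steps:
$N{\left(u,H \right)} = 119$ ($N{\left(u,H \right)} = 113 + 6 = 119$)
$U{\left(R,x \right)} = 2$ ($U{\left(R,x \right)} = 0 + 2 = 2$)
$t{\left(F,h \right)} = -2 + 2 F$ ($t{\left(F,h \right)} = 2 + 2 \left(F - 2\right) = 2 + 2 \left(-2 + F\right) = 2 + \left(-4 + 2 F\right) = -2 + 2 F$)
$K{\left(G,w \right)} = -1$ ($K{\left(G,w \right)} = \frac{3}{-3 + \left(-2 + 2 \cdot 1\right) w} = \frac{3}{-3 + \left(-2 + 2\right) w} = \frac{3}{-3 + 0 w} = \frac{3}{-3 + 0} = \frac{3}{-3} = 3 \left(- \frac{1}{3}\right) = -1$)
$N{\left(59,195 \right)} + K{\left(203,\left(-6 - 7\right) \left(-2\right) \right)} = 119 - 1 = 118$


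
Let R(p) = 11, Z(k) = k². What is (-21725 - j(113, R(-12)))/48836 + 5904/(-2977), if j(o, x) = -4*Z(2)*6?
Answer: -352717277/145384772 ≈ -2.4261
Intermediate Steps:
j(o, x) = -96 (j(o, x) = -4*2²*6 = -4*4*6 = -16*6 = -96)
(-21725 - j(113, R(-12)))/48836 + 5904/(-2977) = (-21725 - 1*(-96))/48836 + 5904/(-2977) = (-21725 + 96)*(1/48836) + 5904*(-1/2977) = -21629*1/48836 - 5904/2977 = -21629/48836 - 5904/2977 = -352717277/145384772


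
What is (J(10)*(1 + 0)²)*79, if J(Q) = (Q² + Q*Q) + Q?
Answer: 16590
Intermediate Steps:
J(Q) = Q + 2*Q² (J(Q) = (Q² + Q²) + Q = 2*Q² + Q = Q + 2*Q²)
(J(10)*(1 + 0)²)*79 = ((10*(1 + 2*10))*(1 + 0)²)*79 = ((10*(1 + 20))*1²)*79 = ((10*21)*1)*79 = (210*1)*79 = 210*79 = 16590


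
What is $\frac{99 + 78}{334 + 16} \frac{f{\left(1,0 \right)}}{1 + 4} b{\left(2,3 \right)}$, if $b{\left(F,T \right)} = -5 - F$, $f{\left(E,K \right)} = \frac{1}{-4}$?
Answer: $\frac{177}{1000} \approx 0.177$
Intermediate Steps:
$f{\left(E,K \right)} = - \frac{1}{4}$
$\frac{99 + 78}{334 + 16} \frac{f{\left(1,0 \right)}}{1 + 4} b{\left(2,3 \right)} = \frac{99 + 78}{334 + 16} \frac{1}{1 + 4} \left(- \frac{1}{4}\right) \left(-5 - 2\right) = \frac{177}{350} \cdot \frac{1}{5} \left(- \frac{1}{4}\right) \left(-5 - 2\right) = 177 \cdot \frac{1}{350} \cdot \frac{1}{5} \left(- \frac{1}{4}\right) \left(-7\right) = \frac{177 \left(\left(- \frac{1}{20}\right) \left(-7\right)\right)}{350} = \frac{177}{350} \cdot \frac{7}{20} = \frac{177}{1000}$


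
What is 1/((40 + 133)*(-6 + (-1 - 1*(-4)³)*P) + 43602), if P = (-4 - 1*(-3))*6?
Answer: -1/22830 ≈ -4.3802e-5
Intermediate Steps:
P = -6 (P = (-4 + 3)*6 = -1*6 = -6)
1/((40 + 133)*(-6 + (-1 - 1*(-4)³)*P) + 43602) = 1/((40 + 133)*(-6 + (-1 - 1*(-4)³)*(-6)) + 43602) = 1/(173*(-6 + (-1 - 1*(-64))*(-6)) + 43602) = 1/(173*(-6 + (-1 + 64)*(-6)) + 43602) = 1/(173*(-6 + 63*(-6)) + 43602) = 1/(173*(-6 - 378) + 43602) = 1/(173*(-384) + 43602) = 1/(-66432 + 43602) = 1/(-22830) = -1/22830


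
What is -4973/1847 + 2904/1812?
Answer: -303949/278897 ≈ -1.0898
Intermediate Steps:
-4973/1847 + 2904/1812 = -4973*1/1847 + 2904*(1/1812) = -4973/1847 + 242/151 = -303949/278897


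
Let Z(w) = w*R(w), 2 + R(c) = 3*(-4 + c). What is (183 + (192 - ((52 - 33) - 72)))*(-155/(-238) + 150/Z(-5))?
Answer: 2489890/3451 ≈ 721.50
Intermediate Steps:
R(c) = -14 + 3*c (R(c) = -2 + 3*(-4 + c) = -2 + (-12 + 3*c) = -14 + 3*c)
Z(w) = w*(-14 + 3*w)
(183 + (192 - ((52 - 33) - 72)))*(-155/(-238) + 150/Z(-5)) = (183 + (192 - ((52 - 33) - 72)))*(-155/(-238) + 150/((-5*(-14 + 3*(-5))))) = (183 + (192 - (19 - 72)))*(-155*(-1/238) + 150/((-5*(-14 - 15)))) = (183 + (192 - 1*(-53)))*(155/238 + 150/((-5*(-29)))) = (183 + (192 + 53))*(155/238 + 150/145) = (183 + 245)*(155/238 + 150*(1/145)) = 428*(155/238 + 30/29) = 428*(11635/6902) = 2489890/3451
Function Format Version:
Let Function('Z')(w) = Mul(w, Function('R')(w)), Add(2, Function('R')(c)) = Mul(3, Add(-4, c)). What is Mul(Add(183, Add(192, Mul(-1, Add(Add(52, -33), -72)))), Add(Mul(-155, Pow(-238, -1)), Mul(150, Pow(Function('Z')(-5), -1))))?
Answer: Rational(2489890, 3451) ≈ 721.50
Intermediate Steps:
Function('R')(c) = Add(-14, Mul(3, c)) (Function('R')(c) = Add(-2, Mul(3, Add(-4, c))) = Add(-2, Add(-12, Mul(3, c))) = Add(-14, Mul(3, c)))
Function('Z')(w) = Mul(w, Add(-14, Mul(3, w)))
Mul(Add(183, Add(192, Mul(-1, Add(Add(52, -33), -72)))), Add(Mul(-155, Pow(-238, -1)), Mul(150, Pow(Function('Z')(-5), -1)))) = Mul(Add(183, Add(192, Mul(-1, Add(Add(52, -33), -72)))), Add(Mul(-155, Pow(-238, -1)), Mul(150, Pow(Mul(-5, Add(-14, Mul(3, -5))), -1)))) = Mul(Add(183, Add(192, Mul(-1, Add(19, -72)))), Add(Mul(-155, Rational(-1, 238)), Mul(150, Pow(Mul(-5, Add(-14, -15)), -1)))) = Mul(Add(183, Add(192, Mul(-1, -53))), Add(Rational(155, 238), Mul(150, Pow(Mul(-5, -29), -1)))) = Mul(Add(183, Add(192, 53)), Add(Rational(155, 238), Mul(150, Pow(145, -1)))) = Mul(Add(183, 245), Add(Rational(155, 238), Mul(150, Rational(1, 145)))) = Mul(428, Add(Rational(155, 238), Rational(30, 29))) = Mul(428, Rational(11635, 6902)) = Rational(2489890, 3451)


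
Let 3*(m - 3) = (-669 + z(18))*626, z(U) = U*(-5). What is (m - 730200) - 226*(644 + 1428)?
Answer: -1356847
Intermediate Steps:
z(U) = -5*U
m = -158375 (m = 3 + ((-669 - 5*18)*626)/3 = 3 + ((-669 - 90)*626)/3 = 3 + (-759*626)/3 = 3 + (⅓)*(-475134) = 3 - 158378 = -158375)
(m - 730200) - 226*(644 + 1428) = (-158375 - 730200) - 226*(644 + 1428) = -888575 - 226*2072 = -888575 - 468272 = -1356847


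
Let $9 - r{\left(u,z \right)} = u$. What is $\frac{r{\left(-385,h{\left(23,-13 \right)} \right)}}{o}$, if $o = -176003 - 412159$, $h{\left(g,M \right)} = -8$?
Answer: $- \frac{197}{294081} \approx -0.00066988$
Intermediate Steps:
$r{\left(u,z \right)} = 9 - u$
$o = -588162$
$\frac{r{\left(-385,h{\left(23,-13 \right)} \right)}}{o} = \frac{9 - -385}{-588162} = \left(9 + 385\right) \left(- \frac{1}{588162}\right) = 394 \left(- \frac{1}{588162}\right) = - \frac{197}{294081}$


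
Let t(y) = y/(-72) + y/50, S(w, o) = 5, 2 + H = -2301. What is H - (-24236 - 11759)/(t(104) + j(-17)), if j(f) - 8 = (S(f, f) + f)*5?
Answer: -34714646/11557 ≈ -3003.8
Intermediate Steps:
H = -2303 (H = -2 - 2301 = -2303)
t(y) = 11*y/1800 (t(y) = y*(-1/72) + y*(1/50) = -y/72 + y/50 = 11*y/1800)
j(f) = 33 + 5*f (j(f) = 8 + (5 + f)*5 = 8 + (25 + 5*f) = 33 + 5*f)
H - (-24236 - 11759)/(t(104) + j(-17)) = -2303 - (-24236 - 11759)/((11/1800)*104 + (33 + 5*(-17))) = -2303 - (-35995)/(143/225 + (33 - 85)) = -2303 - (-35995)/(143/225 - 52) = -2303 - (-35995)/(-11557/225) = -2303 - (-35995)*(-225)/11557 = -2303 - 1*8098875/11557 = -2303 - 8098875/11557 = -34714646/11557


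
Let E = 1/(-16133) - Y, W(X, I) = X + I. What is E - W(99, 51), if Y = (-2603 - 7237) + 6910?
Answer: 44849739/16133 ≈ 2780.0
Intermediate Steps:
W(X, I) = I + X
Y = -2930 (Y = -9840 + 6910 = -2930)
E = 47269689/16133 (E = 1/(-16133) - 1*(-2930) = -1/16133 + 2930 = 47269689/16133 ≈ 2930.0)
E - W(99, 51) = 47269689/16133 - (51 + 99) = 47269689/16133 - 1*150 = 47269689/16133 - 150 = 44849739/16133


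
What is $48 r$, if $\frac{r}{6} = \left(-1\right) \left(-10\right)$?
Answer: $2880$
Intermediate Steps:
$r = 60$ ($r = 6 \left(\left(-1\right) \left(-10\right)\right) = 6 \cdot 10 = 60$)
$48 r = 48 \cdot 60 = 2880$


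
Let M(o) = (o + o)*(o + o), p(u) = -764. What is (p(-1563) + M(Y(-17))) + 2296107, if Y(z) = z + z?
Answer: 2299967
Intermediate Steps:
Y(z) = 2*z
M(o) = 4*o**2 (M(o) = (2*o)*(2*o) = 4*o**2)
(p(-1563) + M(Y(-17))) + 2296107 = (-764 + 4*(2*(-17))**2) + 2296107 = (-764 + 4*(-34)**2) + 2296107 = (-764 + 4*1156) + 2296107 = (-764 + 4624) + 2296107 = 3860 + 2296107 = 2299967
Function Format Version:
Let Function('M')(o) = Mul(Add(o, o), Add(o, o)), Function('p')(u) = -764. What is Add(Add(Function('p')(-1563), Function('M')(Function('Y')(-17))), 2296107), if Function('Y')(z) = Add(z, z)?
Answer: 2299967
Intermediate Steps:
Function('Y')(z) = Mul(2, z)
Function('M')(o) = Mul(4, Pow(o, 2)) (Function('M')(o) = Mul(Mul(2, o), Mul(2, o)) = Mul(4, Pow(o, 2)))
Add(Add(Function('p')(-1563), Function('M')(Function('Y')(-17))), 2296107) = Add(Add(-764, Mul(4, Pow(Mul(2, -17), 2))), 2296107) = Add(Add(-764, Mul(4, Pow(-34, 2))), 2296107) = Add(Add(-764, Mul(4, 1156)), 2296107) = Add(Add(-764, 4624), 2296107) = Add(3860, 2296107) = 2299967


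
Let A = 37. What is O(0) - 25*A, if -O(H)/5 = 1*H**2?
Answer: -925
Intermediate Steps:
O(H) = -5*H**2
O(0) - 25*A = -5*0**2 - 25*37 = -5*0 - 925 = 0 - 925 = -925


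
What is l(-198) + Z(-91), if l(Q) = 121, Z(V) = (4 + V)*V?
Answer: 8038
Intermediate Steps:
Z(V) = V*(4 + V)
l(-198) + Z(-91) = 121 - 91*(4 - 91) = 121 - 91*(-87) = 121 + 7917 = 8038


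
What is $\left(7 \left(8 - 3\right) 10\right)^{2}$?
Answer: $122500$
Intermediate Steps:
$\left(7 \left(8 - 3\right) 10\right)^{2} = \left(7 \cdot 5 \cdot 10\right)^{2} = \left(35 \cdot 10\right)^{2} = 350^{2} = 122500$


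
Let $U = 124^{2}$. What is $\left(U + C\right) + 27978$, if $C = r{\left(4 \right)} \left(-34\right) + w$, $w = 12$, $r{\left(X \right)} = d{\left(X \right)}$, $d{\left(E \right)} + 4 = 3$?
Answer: $43400$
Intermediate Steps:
$d{\left(E \right)} = -1$ ($d{\left(E \right)} = -4 + 3 = -1$)
$U = 15376$
$r{\left(X \right)} = -1$
$C = 46$ ($C = \left(-1\right) \left(-34\right) + 12 = 34 + 12 = 46$)
$\left(U + C\right) + 27978 = \left(15376 + 46\right) + 27978 = 15422 + 27978 = 43400$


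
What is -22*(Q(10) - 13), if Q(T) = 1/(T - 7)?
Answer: 836/3 ≈ 278.67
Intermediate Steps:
Q(T) = 1/(-7 + T)
-22*(Q(10) - 13) = -22*(1/(-7 + 10) - 13) = -22*(1/3 - 13) = -22*(⅓ - 13) = -22*(-38/3) = 836/3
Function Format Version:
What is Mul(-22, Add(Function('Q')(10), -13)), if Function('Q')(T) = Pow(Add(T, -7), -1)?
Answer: Rational(836, 3) ≈ 278.67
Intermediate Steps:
Function('Q')(T) = Pow(Add(-7, T), -1)
Mul(-22, Add(Function('Q')(10), -13)) = Mul(-22, Add(Pow(Add(-7, 10), -1), -13)) = Mul(-22, Add(Pow(3, -1), -13)) = Mul(-22, Add(Rational(1, 3), -13)) = Mul(-22, Rational(-38, 3)) = Rational(836, 3)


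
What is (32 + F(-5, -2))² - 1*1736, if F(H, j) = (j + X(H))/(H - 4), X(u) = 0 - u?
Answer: -6599/9 ≈ -733.22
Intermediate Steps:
X(u) = -u
F(H, j) = (j - H)/(-4 + H) (F(H, j) = (j - H)/(H - 4) = (j - H)/(-4 + H))
(32 + F(-5, -2))² - 1*1736 = (32 + (-2 - 1*(-5))/(-4 - 5))² - 1*1736 = (32 + (-2 + 5)/(-9))² - 1736 = (32 - ⅑*3)² - 1736 = (32 - ⅓)² - 1736 = (95/3)² - 1736 = 9025/9 - 1736 = -6599/9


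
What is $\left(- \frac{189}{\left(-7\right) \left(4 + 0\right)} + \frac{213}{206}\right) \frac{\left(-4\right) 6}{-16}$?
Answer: $\frac{9621}{824} \approx 11.676$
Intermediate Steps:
$\left(- \frac{189}{\left(-7\right) \left(4 + 0\right)} + \frac{213}{206}\right) \frac{\left(-4\right) 6}{-16} = \left(- \frac{189}{\left(-7\right) 4} + 213 \cdot \frac{1}{206}\right) \left(\left(-24\right) \left(- \frac{1}{16}\right)\right) = \left(- \frac{189}{-28} + \frac{213}{206}\right) \frac{3}{2} = \left(\left(-189\right) \left(- \frac{1}{28}\right) + \frac{213}{206}\right) \frac{3}{2} = \left(\frac{27}{4} + \frac{213}{206}\right) \frac{3}{2} = \frac{3207}{412} \cdot \frac{3}{2} = \frac{9621}{824}$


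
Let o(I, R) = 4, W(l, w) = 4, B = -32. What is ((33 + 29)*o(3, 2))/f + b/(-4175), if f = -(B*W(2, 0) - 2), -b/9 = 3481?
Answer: 510817/54275 ≈ 9.4117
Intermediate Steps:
b = -31329 (b = -9*3481 = -31329)
f = 130 (f = -(-32*4 - 2) = -(-128 - 2) = -1*(-130) = 130)
((33 + 29)*o(3, 2))/f + b/(-4175) = ((33 + 29)*4)/130 - 31329/(-4175) = (62*4)*(1/130) - 31329*(-1/4175) = 248*(1/130) + 31329/4175 = 124/65 + 31329/4175 = 510817/54275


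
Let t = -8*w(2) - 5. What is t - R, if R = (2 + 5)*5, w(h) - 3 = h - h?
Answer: -64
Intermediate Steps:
w(h) = 3 (w(h) = 3 + (h - h) = 3 + 0 = 3)
t = -29 (t = -8*3 - 5 = -24 - 5 = -29)
R = 35 (R = 7*5 = 35)
t - R = -29 - 1*35 = -29 - 35 = -64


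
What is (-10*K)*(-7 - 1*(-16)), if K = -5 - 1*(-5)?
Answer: 0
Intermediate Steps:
K = 0 (K = -5 + 5 = 0)
(-10*K)*(-7 - 1*(-16)) = (-10*0)*(-7 - 1*(-16)) = 0*(-7 + 16) = 0*9 = 0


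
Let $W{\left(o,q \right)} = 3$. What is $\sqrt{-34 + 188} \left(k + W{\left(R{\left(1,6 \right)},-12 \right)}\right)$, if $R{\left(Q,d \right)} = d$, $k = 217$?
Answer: $220 \sqrt{154} \approx 2730.1$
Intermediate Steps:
$\sqrt{-34 + 188} \left(k + W{\left(R{\left(1,6 \right)},-12 \right)}\right) = \sqrt{-34 + 188} \left(217 + 3\right) = \sqrt{154} \cdot 220 = 220 \sqrt{154}$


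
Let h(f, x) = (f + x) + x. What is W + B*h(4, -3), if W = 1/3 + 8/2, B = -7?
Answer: 55/3 ≈ 18.333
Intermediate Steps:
h(f, x) = f + 2*x
W = 13/3 (W = 1*(⅓) + 8*(½) = ⅓ + 4 = 13/3 ≈ 4.3333)
W + B*h(4, -3) = 13/3 - 7*(4 + 2*(-3)) = 13/3 - 7*(4 - 6) = 13/3 - 7*(-2) = 13/3 + 14 = 55/3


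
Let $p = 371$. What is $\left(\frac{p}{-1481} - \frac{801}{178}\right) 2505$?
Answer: $- \frac{35247855}{2962} \approx -11900.0$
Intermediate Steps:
$\left(\frac{p}{-1481} - \frac{801}{178}\right) 2505 = \left(\frac{371}{-1481} - \frac{801}{178}\right) 2505 = \left(371 \left(- \frac{1}{1481}\right) - \frac{9}{2}\right) 2505 = \left(- \frac{371}{1481} - \frac{9}{2}\right) 2505 = \left(- \frac{14071}{2962}\right) 2505 = - \frac{35247855}{2962}$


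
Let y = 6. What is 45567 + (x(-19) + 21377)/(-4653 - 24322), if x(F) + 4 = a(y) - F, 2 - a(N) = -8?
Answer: 1320282423/28975 ≈ 45566.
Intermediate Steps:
a(N) = 10 (a(N) = 2 - 1*(-8) = 2 + 8 = 10)
x(F) = 6 - F (x(F) = -4 + (10 - F) = 6 - F)
45567 + (x(-19) + 21377)/(-4653 - 24322) = 45567 + ((6 - 1*(-19)) + 21377)/(-4653 - 24322) = 45567 + ((6 + 19) + 21377)/(-28975) = 45567 + (25 + 21377)*(-1/28975) = 45567 + 21402*(-1/28975) = 45567 - 21402/28975 = 1320282423/28975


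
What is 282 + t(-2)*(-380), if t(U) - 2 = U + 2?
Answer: -478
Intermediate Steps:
t(U) = 4 + U (t(U) = 2 + (U + 2) = 2 + (2 + U) = 4 + U)
282 + t(-2)*(-380) = 282 + (4 - 2)*(-380) = 282 + 2*(-380) = 282 - 760 = -478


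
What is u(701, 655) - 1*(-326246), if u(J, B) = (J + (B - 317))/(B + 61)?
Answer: 233593175/716 ≈ 3.2625e+5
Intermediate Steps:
u(J, B) = (-317 + B + J)/(61 + B) (u(J, B) = (J + (-317 + B))/(61 + B) = (-317 + B + J)/(61 + B))
u(701, 655) - 1*(-326246) = (-317 + 655 + 701)/(61 + 655) - 1*(-326246) = 1039/716 + 326246 = 233593175/716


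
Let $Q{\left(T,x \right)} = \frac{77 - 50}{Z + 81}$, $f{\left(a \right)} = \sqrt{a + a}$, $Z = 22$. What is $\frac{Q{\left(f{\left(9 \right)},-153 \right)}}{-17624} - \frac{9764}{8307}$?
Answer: $- \frac{17724540097}{15079464504} \approx -1.1754$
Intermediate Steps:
$f{\left(a \right)} = \sqrt{2} \sqrt{a}$ ($f{\left(a \right)} = \sqrt{2 a} = \sqrt{2} \sqrt{a}$)
$Q{\left(T,x \right)} = \frac{27}{103}$ ($Q{\left(T,x \right)} = \frac{77 - 50}{22 + 81} = \frac{27}{103}$)
$\frac{Q{\left(f{\left(9 \right)},-153 \right)}}{-17624} - \frac{9764}{8307} = \frac{27}{103 \left(-17624\right)} - \frac{9764}{8307} = \frac{27}{103} \left(- \frac{1}{17624}\right) - \frac{9764}{8307} = - \frac{27}{1815272} - \frac{9764}{8307} = - \frac{17724540097}{15079464504}$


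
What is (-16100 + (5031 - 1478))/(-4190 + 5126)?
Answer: -12547/936 ≈ -13.405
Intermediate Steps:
(-16100 + (5031 - 1478))/(-4190 + 5126) = (-16100 + 3553)/936 = -12547*1/936 = -12547/936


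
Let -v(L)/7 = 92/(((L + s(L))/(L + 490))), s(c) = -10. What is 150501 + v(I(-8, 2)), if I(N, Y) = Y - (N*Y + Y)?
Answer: 288571/3 ≈ 96190.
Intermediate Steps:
I(N, Y) = -N*Y (I(N, Y) = Y - (Y + N*Y) = Y + (-Y - N*Y) = -N*Y)
v(L) = -644*(490 + L)/(-10 + L) (v(L) = -644/((L - 10)/(L + 490)) = -644/((-10 + L)/(490 + L)) = -644*(490 + L)/(-10 + L))
150501 + v(I(-8, 2)) = 150501 + 644*(-490 - (-1)*(-8)*2)/(-10 - 1*(-8)*2) = 150501 + 644*(-490 - 1*16)/(-10 + 16) = 150501 + 644*(-490 - 16)/6 = 150501 + 644*(⅙)*(-506) = 150501 - 162932/3 = 288571/3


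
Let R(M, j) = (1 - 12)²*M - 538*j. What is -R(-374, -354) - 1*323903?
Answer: -469101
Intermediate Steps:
R(M, j) = -538*j + 121*M (R(M, j) = (-11)²*M - 538*j = 121*M - 538*j = -538*j + 121*M)
-R(-374, -354) - 1*323903 = -(-538*(-354) + 121*(-374)) - 1*323903 = -(190452 - 45254) - 323903 = -1*145198 - 323903 = -145198 - 323903 = -469101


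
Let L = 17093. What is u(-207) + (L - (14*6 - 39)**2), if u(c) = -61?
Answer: 15007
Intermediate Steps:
u(-207) + (L - (14*6 - 39)**2) = -61 + (17093 - (14*6 - 39)**2) = -61 + (17093 - (84 - 39)**2) = -61 + (17093 - 1*45**2) = -61 + (17093 - 1*2025) = -61 + (17093 - 2025) = -61 + 15068 = 15007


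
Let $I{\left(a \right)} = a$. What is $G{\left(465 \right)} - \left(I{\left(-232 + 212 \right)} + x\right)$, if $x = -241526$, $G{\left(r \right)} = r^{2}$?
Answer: $457771$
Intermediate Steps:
$G{\left(465 \right)} - \left(I{\left(-232 + 212 \right)} + x\right) = 465^{2} - \left(\left(-232 + 212\right) - 241526\right) = 216225 - \left(-20 - 241526\right) = 216225 - -241546 = 216225 + 241546 = 457771$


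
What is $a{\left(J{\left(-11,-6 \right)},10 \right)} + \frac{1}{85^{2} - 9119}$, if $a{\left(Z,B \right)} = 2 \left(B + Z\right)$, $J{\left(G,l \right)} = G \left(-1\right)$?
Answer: $\frac{79547}{1894} \approx 41.999$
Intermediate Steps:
$J{\left(G,l \right)} = - G$
$a{\left(Z,B \right)} = 2 B + 2 Z$
$a{\left(J{\left(-11,-6 \right)},10 \right)} + \frac{1}{85^{2} - 9119} = \left(2 \cdot 10 + 2 \left(\left(-1\right) \left(-11\right)\right)\right) + \frac{1}{85^{2} - 9119} = \left(20 + 2 \cdot 11\right) + \frac{1}{7225 - 9119} = \left(20 + 22\right) + \frac{1}{-1894} = 42 - \frac{1}{1894} = \frac{79547}{1894}$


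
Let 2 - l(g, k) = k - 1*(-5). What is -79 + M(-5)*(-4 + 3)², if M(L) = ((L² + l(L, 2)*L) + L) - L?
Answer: -29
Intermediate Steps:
l(g, k) = -3 - k (l(g, k) = 2 - (k - 1*(-5)) = 2 - (k + 5) = 2 - (5 + k) = 2 + (-5 - k) = -3 - k)
M(L) = L² - 5*L (M(L) = ((L² + (-3 - 1*2)*L) + L) - L = ((L² + (-3 - 2)*L) + L) - L = ((L² - 5*L) + L) - L = (L² - 4*L) - L = L² - 5*L)
-79 + M(-5)*(-4 + 3)² = -79 + (-5*(-5 - 5))*(-4 + 3)² = -79 - 5*(-10)*(-1)² = -79 + 50*1 = -79 + 50 = -29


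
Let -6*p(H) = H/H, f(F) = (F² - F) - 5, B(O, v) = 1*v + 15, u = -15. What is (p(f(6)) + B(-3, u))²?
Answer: 1/36 ≈ 0.027778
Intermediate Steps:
B(O, v) = 15 + v (B(O, v) = v + 15 = 15 + v)
f(F) = -5 + F² - F
p(H) = -⅙ (p(H) = -H/(6*H) = -⅙*1 = -⅙)
(p(f(6)) + B(-3, u))² = (-⅙ + (15 - 15))² = (-⅙ + 0)² = (-⅙)² = 1/36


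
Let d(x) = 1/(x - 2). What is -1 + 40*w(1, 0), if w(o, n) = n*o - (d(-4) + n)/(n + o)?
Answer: 17/3 ≈ 5.6667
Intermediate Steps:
d(x) = 1/(-2 + x)
w(o, n) = n*o - (-1/6 + n)/(n + o) (w(o, n) = n*o - (1/(-2 - 4) + n)/(n + o) = n*o - (1/(-6) + n)/(n + o) = n*o - (-1/6 + n)/(n + o))
-1 + 40*w(1, 0) = -1 + 40*((1/6 - 1*0 + 0*1**2 + 1*0**2)/(0 + 1)) = -1 + 40*((1/6 + 0 + 0*1 + 1*0)/1) = -1 + 40*(1*(1/6 + 0 + 0 + 0)) = -1 + 40*(1*(1/6)) = -1 + 40*(1/6) = -1 + 20/3 = 17/3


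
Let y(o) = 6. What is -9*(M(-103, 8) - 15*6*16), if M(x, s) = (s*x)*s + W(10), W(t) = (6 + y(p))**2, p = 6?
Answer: 70992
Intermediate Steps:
W(t) = 144 (W(t) = (6 + 6)**2 = 12**2 = 144)
M(x, s) = 144 + x*s**2 (M(x, s) = (s*x)*s + 144 = x*s**2 + 144 = 144 + x*s**2)
-9*(M(-103, 8) - 15*6*16) = -9*((144 - 103*8**2) - 15*6*16) = -9*((144 - 103*64) - 90*16) = -9*((144 - 6592) - 1440) = -9*(-6448 - 1440) = -9*(-7888) = 70992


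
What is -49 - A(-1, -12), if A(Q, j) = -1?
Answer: -48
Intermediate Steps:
-49 - A(-1, -12) = -49 - 1*(-1) = -49 + 1 = -48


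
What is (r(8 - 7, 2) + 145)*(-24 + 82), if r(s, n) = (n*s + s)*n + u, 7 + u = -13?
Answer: 7598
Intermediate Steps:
u = -20 (u = -7 - 13 = -20)
r(s, n) = -20 + n*(s + n*s) (r(s, n) = (n*s + s)*n - 20 = (s + n*s)*n - 20 = n*(s + n*s) - 20 = -20 + n*(s + n*s))
(r(8 - 7, 2) + 145)*(-24 + 82) = ((-20 + 2*(8 - 7) + (8 - 7)*2²) + 145)*(-24 + 82) = ((-20 + 2*1 + 1*4) + 145)*58 = ((-20 + 2 + 4) + 145)*58 = (-14 + 145)*58 = 131*58 = 7598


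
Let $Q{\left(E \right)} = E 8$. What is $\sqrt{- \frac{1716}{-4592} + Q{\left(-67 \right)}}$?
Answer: $\frac{i \sqrt{176476013}}{574} \approx 23.144 i$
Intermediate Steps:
$Q{\left(E \right)} = 8 E$
$\sqrt{- \frac{1716}{-4592} + Q{\left(-67 \right)}} = \sqrt{- \frac{1716}{-4592} + 8 \left(-67\right)} = \sqrt{\left(-1716\right) \left(- \frac{1}{4592}\right) - 536} = \sqrt{\frac{429}{1148} - 536} = \sqrt{- \frac{614899}{1148}} = \frac{i \sqrt{176476013}}{574}$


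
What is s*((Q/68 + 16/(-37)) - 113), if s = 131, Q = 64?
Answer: -9269167/629 ≈ -14736.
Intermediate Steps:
s*((Q/68 + 16/(-37)) - 113) = 131*((64/68 + 16/(-37)) - 113) = 131*((64*(1/68) + 16*(-1/37)) - 113) = 131*((16/17 - 16/37) - 113) = 131*(320/629 - 113) = 131*(-70757/629) = -9269167/629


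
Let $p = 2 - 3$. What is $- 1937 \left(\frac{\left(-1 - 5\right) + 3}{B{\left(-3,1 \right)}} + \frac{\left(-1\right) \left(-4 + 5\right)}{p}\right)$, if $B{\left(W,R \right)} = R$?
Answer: $3874$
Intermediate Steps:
$p = -1$
$- 1937 \left(\frac{\left(-1 - 5\right) + 3}{B{\left(-3,1 \right)}} + \frac{\left(-1\right) \left(-4 + 5\right)}{p}\right) = - 1937 \left(\frac{\left(-1 - 5\right) + 3}{1} + \frac{\left(-1\right) \left(-4 + 5\right)}{-1}\right) = - 1937 \left(\left(-6 + 3\right) 1 + \left(-1\right) 1 \left(-1\right)\right) = - 1937 \left(\left(-3\right) 1 - -1\right) = - 1937 \left(-3 + 1\right) = \left(-1937\right) \left(-2\right) = 3874$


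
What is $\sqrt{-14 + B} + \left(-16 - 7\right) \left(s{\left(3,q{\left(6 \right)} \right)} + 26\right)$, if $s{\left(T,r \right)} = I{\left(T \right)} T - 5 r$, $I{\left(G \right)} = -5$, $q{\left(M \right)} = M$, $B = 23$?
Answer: $440$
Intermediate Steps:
$s{\left(T,r \right)} = - 5 T - 5 r$
$\sqrt{-14 + B} + \left(-16 - 7\right) \left(s{\left(3,q{\left(6 \right)} \right)} + 26\right) = \sqrt{-14 + 23} + \left(-16 - 7\right) \left(\left(\left(-5\right) 3 - 30\right) + 26\right) = \sqrt{9} - 23 \left(\left(-15 - 30\right) + 26\right) = 3 - 23 \left(-45 + 26\right) = 3 - -437 = 3 + 437 = 440$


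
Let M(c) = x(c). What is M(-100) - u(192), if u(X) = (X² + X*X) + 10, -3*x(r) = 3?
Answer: -73739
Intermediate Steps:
x(r) = -1 (x(r) = -⅓*3 = -1)
M(c) = -1
u(X) = 10 + 2*X² (u(X) = (X² + X²) + 10 = 2*X² + 10 = 10 + 2*X²)
M(-100) - u(192) = -1 - (10 + 2*192²) = -1 - (10 + 2*36864) = -1 - (10 + 73728) = -1 - 1*73738 = -1 - 73738 = -73739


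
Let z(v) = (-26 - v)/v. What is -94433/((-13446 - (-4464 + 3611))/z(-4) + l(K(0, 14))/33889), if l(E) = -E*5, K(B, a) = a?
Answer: 35202639307/853529124 ≈ 41.244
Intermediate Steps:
l(E) = -5*E
z(v) = (-26 - v)/v
-94433/((-13446 - (-4464 + 3611))/z(-4) + l(K(0, 14))/33889) = -94433/((-13446 - (-4464 + 3611))/(((-26 - 1*(-4))/(-4))) - 5*14/33889) = -94433/((-13446 - 1*(-853))/((-(-26 + 4)/4)) - 70*1/33889) = -94433/((-13446 + 853)/((-¼*(-22))) - 70/33889) = -94433/(-12593/11/2 - 70/33889) = -94433/(-12593*2/11 - 70/33889) = -94433/(-25186/11 - 70/33889) = -94433/(-853529124/372779) = -94433*(-372779/853529124) = 35202639307/853529124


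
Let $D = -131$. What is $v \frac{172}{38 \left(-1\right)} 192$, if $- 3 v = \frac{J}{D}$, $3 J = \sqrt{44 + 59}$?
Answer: $- \frac{5504 \sqrt{103}}{7467} \approx -7.4809$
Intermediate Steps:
$J = \frac{\sqrt{103}}{3}$ ($J = \frac{\sqrt{44 + 59}}{3} = \frac{\sqrt{103}}{3} \approx 3.383$)
$v = \frac{\sqrt{103}}{1179}$ ($v = - \frac{\frac{\sqrt{103}}{3} \frac{1}{-131}}{3} = - \frac{\frac{\sqrt{103}}{3} \left(- \frac{1}{131}\right)}{3} = - \frac{\left(- \frac{1}{393}\right) \sqrt{103}}{3} = \frac{\sqrt{103}}{1179} \approx 0.008608$)
$v \frac{172}{38 \left(-1\right)} 192 = \frac{\sqrt{103}}{1179} \frac{172}{38 \left(-1\right)} 192 = \frac{\sqrt{103}}{1179} \frac{172}{-38} \cdot 192 = \frac{\sqrt{103}}{1179} \cdot 172 \left(- \frac{1}{38}\right) 192 = \frac{\sqrt{103}}{1179} \left(- \frac{86}{19}\right) 192 = - \frac{86 \sqrt{103}}{22401} \cdot 192 = - \frac{5504 \sqrt{103}}{7467}$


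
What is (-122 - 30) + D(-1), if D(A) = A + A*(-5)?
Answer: -148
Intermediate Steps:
D(A) = -4*A (D(A) = A - 5*A = -4*A)
(-122 - 30) + D(-1) = (-122 - 30) - 4*(-1) = -152 + 4 = -148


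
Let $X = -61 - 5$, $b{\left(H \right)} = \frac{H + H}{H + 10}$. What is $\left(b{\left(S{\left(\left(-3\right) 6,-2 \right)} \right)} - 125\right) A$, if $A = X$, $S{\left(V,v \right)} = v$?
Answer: $8283$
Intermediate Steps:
$b{\left(H \right)} = \frac{2 H}{10 + H}$
$X = -66$ ($X = -61 - 5 = -66$)
$A = -66$
$\left(b{\left(S{\left(\left(-3\right) 6,-2 \right)} \right)} - 125\right) A = \left(2 \left(-2\right) \frac{1}{10 - 2} - 125\right) \left(-66\right) = \left(2 \left(-2\right) \frac{1}{8} - 125\right) \left(-66\right) = \left(- \frac{1}{2} - 125\right) \left(-66\right) = \left(- \frac{251}{2}\right) \left(-66\right) = 8283$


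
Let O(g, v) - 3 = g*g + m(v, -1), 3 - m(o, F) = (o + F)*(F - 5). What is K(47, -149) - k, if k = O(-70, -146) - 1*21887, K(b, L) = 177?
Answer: 18040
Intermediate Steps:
m(o, F) = 3 - (-5 + F)*(F + o) (m(o, F) = 3 - (o + F)*(F - 5) = 3 - (F + o)*(-5 + F) = 3 - (-5 + F)*(F + o))
O(g, v) = g² + 6*v (O(g, v) = 3 + (g*g + (3 - 1*(-1)² + 5*(-1) + 5*v - 1*(-1)*v)) = 3 + (g² + (3 - 1*1 - 5 + 5*v + v)) = 3 + (g² + (3 - 1 - 5 + 5*v + v)) = 3 + (g² + (-3 + 6*v)) = 3 + (-3 + g² + 6*v) = g² + 6*v)
k = -17863 (k = ((-70)² + 6*(-146)) - 1*21887 = (4900 - 876) - 21887 = 4024 - 21887 = -17863)
K(47, -149) - k = 177 - 1*(-17863) = 177 + 17863 = 18040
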